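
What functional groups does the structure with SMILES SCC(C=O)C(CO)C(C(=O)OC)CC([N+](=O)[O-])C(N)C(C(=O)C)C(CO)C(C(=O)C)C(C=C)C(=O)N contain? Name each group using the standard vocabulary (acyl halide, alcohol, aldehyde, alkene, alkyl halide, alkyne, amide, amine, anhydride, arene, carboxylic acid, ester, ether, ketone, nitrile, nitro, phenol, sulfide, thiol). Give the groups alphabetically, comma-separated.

alcohol, aldehyde, alkene, amide, amine, ester, ketone, nitro, thiol

Taking each segment in turn:
  HSCH2: –SH on an sp³ carbon → thiol.
  CH(CHO): pendant –CHO: carbonyl C bonded to C and H → aldehyde.
  CH(CH2OH): pendant –CH2OH on an sp³ backbone C → alcohol.
  CH(COOCH3): pendant –COOCH3: carbonyl C bonded to C and –OCH3 → ester.
  CH(NO2): –NO2 on an sp³ carbon → nitro (the N=O is not a carbonyl).
  CH(NH2): –NH2 on an sp³ carbon with no adjacent C=O → amine.
  CH(COCH3): pendant –COCH3: carbonyl C bonded to two carbons → ketone.
  CH(CH2OH): pendant –CH2OH on an sp³ backbone C → alcohol.
  CH(COCH3): pendant –COCH3: carbonyl C bonded to two carbons → ketone.
  CH(CH=CH2): pendant –CH=CH2: C=C double bond → alkene.
  CONH2: –C(=O)NH2: carbonyl C bonded to C and to N → amide (the N is not a separate amine).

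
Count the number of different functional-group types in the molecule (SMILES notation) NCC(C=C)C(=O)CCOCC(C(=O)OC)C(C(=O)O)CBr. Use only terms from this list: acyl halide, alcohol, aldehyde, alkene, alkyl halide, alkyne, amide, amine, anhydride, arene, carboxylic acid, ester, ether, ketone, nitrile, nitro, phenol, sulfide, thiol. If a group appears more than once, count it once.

Taking each segment in turn:
  H2NCH2: –NH2 on an sp³ carbon with no adjacent C=O → amine.
  CH(CH=CH2): pendant –CH=CH2: C=C double bond → alkene.
  CO: –C(=O)– with carbon on both sides → ketone.
  CH2OCH2: C–O–C with sp³ carbons on both sides and no adjacent C=O → ether.
  CH(COOCH3): pendant –COOCH3: carbonyl C bonded to C and –OCH3 → ester.
  CH(COOH): pendant –COOH: carbonyl C bonded to C and –OH → carboxylic acid.
  CH2Br: halogen on an sp³ carbon → alkyl halide.
Distinct types present: alkene, alkyl halide, amine, carboxylic acid, ester, ether, ketone.

7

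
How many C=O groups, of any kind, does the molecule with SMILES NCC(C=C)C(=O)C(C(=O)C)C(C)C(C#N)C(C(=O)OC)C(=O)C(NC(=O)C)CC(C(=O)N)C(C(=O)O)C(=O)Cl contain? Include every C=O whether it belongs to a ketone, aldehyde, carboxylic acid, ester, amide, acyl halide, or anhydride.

CO: ketone, 1 C=O (running total 1).
CH(COCH3): ketone, 1 C=O (running total 2).
CH(COOCH3): ester, 1 C=O (running total 3).
CO: ketone, 1 C=O (running total 4).
CH(NHCOCH3): amide, 1 C=O (running total 5).
CH(CONH2): amide, 1 C=O (running total 6).
CH(COOH): carboxylic acid, 1 C=O (running total 7).
COCl: acyl halide, 1 C=O (running total 8).

8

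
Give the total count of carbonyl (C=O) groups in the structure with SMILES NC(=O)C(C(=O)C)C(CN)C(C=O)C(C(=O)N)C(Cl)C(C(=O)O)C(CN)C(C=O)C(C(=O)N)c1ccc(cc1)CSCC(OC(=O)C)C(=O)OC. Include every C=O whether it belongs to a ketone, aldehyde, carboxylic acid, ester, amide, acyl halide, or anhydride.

9

H2NCO: amide, 1 C=O (running total 1).
CH(COCH3): ketone, 1 C=O (running total 2).
CH(CHO): aldehyde, 1 C=O (running total 3).
CH(CONH2): amide, 1 C=O (running total 4).
CH(COOH): carboxylic acid, 1 C=O (running total 5).
CH(CHO): aldehyde, 1 C=O (running total 6).
CH(CONH2): amide, 1 C=O (running total 7).
CH(OCOCH3): ester, 1 C=O (running total 8).
COOCH3: ester, 1 C=O (running total 9).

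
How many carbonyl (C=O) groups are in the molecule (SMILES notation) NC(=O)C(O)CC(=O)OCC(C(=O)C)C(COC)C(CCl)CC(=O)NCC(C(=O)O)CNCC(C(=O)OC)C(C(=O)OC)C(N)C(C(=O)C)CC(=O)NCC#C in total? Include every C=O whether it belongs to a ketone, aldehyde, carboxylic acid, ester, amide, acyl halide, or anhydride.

9

H2NCO: amide, 1 C=O (running total 1).
CH2COOCH2: ester, 1 C=O (running total 2).
CH(COCH3): ketone, 1 C=O (running total 3).
CH2CONHCH2: amide, 1 C=O (running total 4).
CH(COOH): carboxylic acid, 1 C=O (running total 5).
CH(COOCH3): ester, 1 C=O (running total 6).
CH(COOCH3): ester, 1 C=O (running total 7).
CH(COCH3): ketone, 1 C=O (running total 8).
CH2CONHCH2: amide, 1 C=O (running total 9).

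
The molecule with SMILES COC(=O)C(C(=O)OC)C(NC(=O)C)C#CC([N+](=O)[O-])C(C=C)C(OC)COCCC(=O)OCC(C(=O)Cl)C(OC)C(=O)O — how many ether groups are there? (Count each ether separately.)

Taking each segment in turn:
  CH3OOC: CH3O–C(=O)–: carbonyl C bonded to C and to –OCH3 → ester (not ketone + ether).
  CH(COOCH3): pendant –COOCH3: carbonyl C bonded to C and –OCH3 → ester.
  CH(NHCOCH3): pendant –NHC(=O)CH3: N bonded to a carbonyl → amide (not amine).
  C≡C: C≡C triple bond → alkyne.
  CH(NO2): –NO2 on an sp³ carbon → nitro (the N=O is not a carbonyl).
  CH(CH=CH2): pendant –CH=CH2: C=C double bond → alkene.
  CH(OCH3): pendant –OCH3: C–O–C with sp³ C, no adjacent C=O → ether.
  CH2OCH2: C–O–C with sp³ carbons on both sides and no adjacent C=O → ether.
  CH2COOCH2: –C(=O)–O–C with C on the carbonyl side → ester.
  CH(COCl): pendant –C(=O)X: carbonyl C bonded to C and halogen → acyl halide.
  CH(OCH3): pendant –OCH3: C–O–C with sp³ C, no adjacent C=O → ether.
  COOH: –COOH: carbonyl C bonded to –OH and C → carboxylic acid (the –OH is not a separate alcohol).
Ether appears at: CH(OCH3), CH2OCH2, CH(OCH3) → 3.

3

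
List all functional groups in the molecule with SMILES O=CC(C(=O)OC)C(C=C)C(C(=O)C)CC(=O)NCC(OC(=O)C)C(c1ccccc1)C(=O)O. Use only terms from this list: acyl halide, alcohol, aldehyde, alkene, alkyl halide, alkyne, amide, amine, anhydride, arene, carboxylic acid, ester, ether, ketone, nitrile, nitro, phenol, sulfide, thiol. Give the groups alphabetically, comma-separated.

Working along the chain:
  OHC: terminal –CHO: carbonyl C bonded to H and C → aldehyde.
  CH(COOCH3): pendant –COOCH3: carbonyl C bonded to C and –OCH3 → ester.
  CH(CH=CH2): pendant –CH=CH2: C=C double bond → alkene.
  CH(COCH3): pendant –COCH3: carbonyl C bonded to two carbons → ketone.
  CH2CONHCH2: –C(=O)–N– linkage → amide (the N is not an amine).
  CH(OCOCH3): pendant –OC(=O)CH3: an acyloxy group → ester.
  CH(C6H5): pendant –C6H5: benzene ring → arene.
  COOH: –COOH: carbonyl C bonded to –OH and C → carboxylic acid (the –OH is not a separate alcohol).

aldehyde, alkene, amide, arene, carboxylic acid, ester, ketone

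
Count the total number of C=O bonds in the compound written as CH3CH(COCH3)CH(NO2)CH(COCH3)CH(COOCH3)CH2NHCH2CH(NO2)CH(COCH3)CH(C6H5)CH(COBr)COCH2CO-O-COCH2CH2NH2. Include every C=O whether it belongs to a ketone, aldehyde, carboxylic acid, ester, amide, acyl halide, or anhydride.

8

CH(COCH3): ketone, 1 C=O (running total 1).
CH(COCH3): ketone, 1 C=O (running total 2).
CH(COOCH3): ester, 1 C=O (running total 3).
CH(COCH3): ketone, 1 C=O (running total 4).
CH(COBr): acyl halide, 1 C=O (running total 5).
CO: ketone, 1 C=O (running total 6).
CH2CO-O-COCH2: anhydride, 2 C=O (running total 8).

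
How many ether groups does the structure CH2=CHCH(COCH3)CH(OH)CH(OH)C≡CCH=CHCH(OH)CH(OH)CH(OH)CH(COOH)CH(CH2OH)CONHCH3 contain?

0

Reading the structure from left to right:
  CH2=CH: C=C double bond → alkene.
  CH(COCH3): pendant –COCH3: carbonyl C bonded to two carbons → ketone.
  CH(OH): –OH on an sp³ carbon → alcohol (secondary).
  CH(OH): –OH on an sp³ carbon → alcohol (secondary).
  C≡C: C≡C triple bond → alkyne.
  CH=CH: C=C double bond → alkene.
  CH(OH): –OH on an sp³ carbon → alcohol (secondary).
  CH(OH): –OH on an sp³ carbon → alcohol (secondary).
  CH(OH): –OH on an sp³ carbon → alcohol (secondary).
  CH(COOH): pendant –COOH: carbonyl C bonded to C and –OH → carboxylic acid.
  CH(CH2OH): pendant –CH2OH on an sp³ backbone C → alcohol.
  CONHCH3: –C(=O)NHCH3: carbonyl C bonded to C and to N → amide (the N is not an amine).
No segment is a ether: CH(OH) is alcohol, not ether; CH(OH) is alcohol, not ether; CH(OH) is alcohol, not ether. → 0.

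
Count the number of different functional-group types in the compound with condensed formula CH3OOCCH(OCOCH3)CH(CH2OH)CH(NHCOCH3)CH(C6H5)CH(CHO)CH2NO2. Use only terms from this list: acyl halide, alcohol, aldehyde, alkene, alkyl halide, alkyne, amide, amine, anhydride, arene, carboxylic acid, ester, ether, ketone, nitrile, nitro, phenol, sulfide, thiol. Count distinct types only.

Reading the structure from left to right:
  CH3OOC: CH3O–C(=O)–: carbonyl C bonded to C and to –OCH3 → ester (not ketone + ether).
  CH(OCOCH3): pendant –OC(=O)CH3: an acyloxy group → ester.
  CH(CH2OH): pendant –CH2OH on an sp³ backbone C → alcohol.
  CH(NHCOCH3): pendant –NHC(=O)CH3: N bonded to a carbonyl → amide (not amine).
  CH(C6H5): pendant –C6H5: benzene ring → arene.
  CH(CHO): pendant –CHO: carbonyl C bonded to C and H → aldehyde.
  CH2NO2: –NO2 on carbon → nitro group.
Distinct types present: alcohol, aldehyde, amide, arene, ester, nitro.

6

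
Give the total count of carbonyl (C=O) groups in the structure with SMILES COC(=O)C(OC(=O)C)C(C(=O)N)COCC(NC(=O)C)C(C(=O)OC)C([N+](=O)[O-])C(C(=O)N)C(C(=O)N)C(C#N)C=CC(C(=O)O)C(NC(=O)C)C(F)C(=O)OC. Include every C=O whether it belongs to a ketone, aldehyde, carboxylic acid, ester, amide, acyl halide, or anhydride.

10

CH3OOC: ester, 1 C=O (running total 1).
CH(OCOCH3): ester, 1 C=O (running total 2).
CH(CONH2): amide, 1 C=O (running total 3).
CH(NHCOCH3): amide, 1 C=O (running total 4).
CH(COOCH3): ester, 1 C=O (running total 5).
CH(CONH2): amide, 1 C=O (running total 6).
CH(CONH2): amide, 1 C=O (running total 7).
CH(COOH): carboxylic acid, 1 C=O (running total 8).
CH(NHCOCH3): amide, 1 C=O (running total 9).
COOCH3: ester, 1 C=O (running total 10).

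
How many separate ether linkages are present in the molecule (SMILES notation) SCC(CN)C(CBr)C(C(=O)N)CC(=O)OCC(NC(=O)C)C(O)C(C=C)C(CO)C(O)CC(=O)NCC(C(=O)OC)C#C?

–SH on an sp³ carbon → thiol.
pendant –CH2NH2: N on sp³ C, no adjacent C=O → amine.
pendant –CH2X: halogen on sp³ carbon → alkyl halide.
pendant –CONH2: carbonyl C bonded to C and N → amide.
–C(=O)–O–C with C on the carbonyl side → ester.
pendant –NHC(=O)CH3: N bonded to a carbonyl → amide (not amine).
–OH on an sp³ carbon → alcohol (secondary).
pendant –CH=CH2: C=C double bond → alkene.
pendant –CH2OH on an sp³ backbone C → alcohol.
–OH on an sp³ carbon → alcohol (secondary).
–C(=O)–N– linkage → amide (the N is not an amine).
pendant –COOCH3: carbonyl C bonded to C and –OCH3 → ester.
C≡C triple bond → alkyne.
No segment is a ether: CH2COOCH2 is ester, not ether; CH(OH) is alcohol, not ether; CH(CH2OH) is alcohol, not ether. → 0.

0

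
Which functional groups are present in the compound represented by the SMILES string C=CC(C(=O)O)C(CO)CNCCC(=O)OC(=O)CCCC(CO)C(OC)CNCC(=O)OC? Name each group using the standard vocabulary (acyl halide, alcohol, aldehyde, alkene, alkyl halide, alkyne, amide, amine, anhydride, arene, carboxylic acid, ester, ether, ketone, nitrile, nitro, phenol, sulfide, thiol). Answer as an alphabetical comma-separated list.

C=C double bond → alkene.
pendant –COOH: carbonyl C bonded to C and –OH → carboxylic acid.
pendant –CH2OH on an sp³ backbone C → alcohol.
C–N–C with sp³ carbons and no adjacent C=O → amine (secondary).
two acyl groups sharing one oxygen, –C(=O)–O–C(=O)– → anhydride.
pendant –CH2OH on an sp³ backbone C → alcohol.
pendant –OCH3: C–O–C with sp³ C, no adjacent C=O → ether.
C–N–C with sp³ carbons and no adjacent C=O → amine (secondary).
–C(=O)OCH3: carbonyl C bonded to C and to –OCH3 → ester (not ketone + ether).

alcohol, alkene, amine, anhydride, carboxylic acid, ester, ether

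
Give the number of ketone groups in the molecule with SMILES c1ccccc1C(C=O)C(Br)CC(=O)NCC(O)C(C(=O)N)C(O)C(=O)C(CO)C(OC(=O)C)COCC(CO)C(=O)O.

Taking each segment in turn:
  C6H5: C6H5– phenyl ring → arene.
  CH(CHO): pendant –CHO: carbonyl C bonded to C and H → aldehyde.
  CH(Br): halogen on an sp³ carbon → alkyl halide.
  CH2CONHCH2: –C(=O)–N– linkage → amide (the N is not an amine).
  CH(OH): –OH on an sp³ carbon → alcohol (secondary).
  CH(CONH2): pendant –CONH2: carbonyl C bonded to C and N → amide.
  CH(OH): –OH on an sp³ carbon → alcohol (secondary).
  CO: –C(=O)– with carbon on both sides → ketone.
  CH(CH2OH): pendant –CH2OH on an sp³ backbone C → alcohol.
  CH(OCOCH3): pendant –OC(=O)CH3: an acyloxy group → ester.
  CH2OCH2: C–O–C with sp³ carbons on both sides and no adjacent C=O → ether.
  CH(CH2OH): pendant –CH2OH on an sp³ backbone C → alcohol.
  COOH: –COOH: carbonyl C bonded to –OH and C → carboxylic acid (the –OH is not a separate alcohol).
Ketone appears at: CO → 1.

1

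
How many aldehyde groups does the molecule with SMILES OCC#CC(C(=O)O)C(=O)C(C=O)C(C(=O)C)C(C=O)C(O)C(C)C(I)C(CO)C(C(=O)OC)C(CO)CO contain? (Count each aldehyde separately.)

2

Working along the chain:
  HOCH2: HO– on an sp³ carbon → alcohol.
  C≡C: C≡C triple bond → alkyne.
  CH(COOH): pendant –COOH: carbonyl C bonded to C and –OH → carboxylic acid.
  CO: –C(=O)– with carbon on both sides → ketone.
  CH(CHO): pendant –CHO: carbonyl C bonded to C and H → aldehyde.
  CH(COCH3): pendant –COCH3: carbonyl C bonded to two carbons → ketone.
  CH(CHO): pendant –CHO: carbonyl C bonded to C and H → aldehyde.
  CH(OH): –OH on an sp³ carbon → alcohol (secondary).
  CH(I): halogen on an sp³ carbon → alkyl halide.
  CH(CH2OH): pendant –CH2OH on an sp³ backbone C → alcohol.
  CH(COOCH3): pendant –COOCH3: carbonyl C bonded to C and –OCH3 → ester.
  CH(CH2OH): pendant –CH2OH on an sp³ backbone C → alcohol.
  CH2OH: –OH on an sp³ carbon → alcohol.
Aldehyde appears at: CH(CHO), CH(CHO) → 2.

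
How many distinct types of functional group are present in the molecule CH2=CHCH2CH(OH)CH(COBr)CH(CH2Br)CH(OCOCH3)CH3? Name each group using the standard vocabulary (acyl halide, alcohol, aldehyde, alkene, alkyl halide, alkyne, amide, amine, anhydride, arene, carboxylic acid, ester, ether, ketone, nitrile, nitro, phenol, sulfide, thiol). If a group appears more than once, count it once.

5

Taking each segment in turn:
  CH2=CH: C=C double bond → alkene.
  CH(OH): –OH on an sp³ carbon → alcohol (secondary).
  CH(COBr): pendant –C(=O)X: carbonyl C bonded to C and halogen → acyl halide.
  CH(CH2Br): pendant –CH2X: halogen on sp³ carbon → alkyl halide.
  CH(OCOCH3): pendant –OC(=O)CH3: an acyloxy group → ester.
Distinct types present: acyl halide, alcohol, alkene, alkyl halide, ester.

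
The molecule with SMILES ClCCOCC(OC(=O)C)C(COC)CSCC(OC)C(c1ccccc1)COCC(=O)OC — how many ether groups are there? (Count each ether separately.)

4

Reading the structure from left to right:
  ClCH2: halogen on an sp³ carbon → alkyl halide.
  CH2OCH2: C–O–C with sp³ carbons on both sides and no adjacent C=O → ether.
  CH(OCOCH3): pendant –OC(=O)CH3: an acyloxy group → ester.
  CH(CH2OCH3): pendant –CH2OCH3: C–O–C linkage → ether.
  CH2SCH2: C–S–C linkage → sulfide (thioether).
  CH(OCH3): pendant –OCH3: C–O–C with sp³ C, no adjacent C=O → ether.
  CH(C6H5): pendant –C6H5: benzene ring → arene.
  CH2OCH2: C–O–C with sp³ carbons on both sides and no adjacent C=O → ether.
  COOCH3: –C(=O)OCH3: carbonyl C bonded to C and to –OCH3 → ester (not ketone + ether).
Ether appears at: CH2OCH2, CH(CH2OCH3), CH(OCH3), CH2OCH2 → 4.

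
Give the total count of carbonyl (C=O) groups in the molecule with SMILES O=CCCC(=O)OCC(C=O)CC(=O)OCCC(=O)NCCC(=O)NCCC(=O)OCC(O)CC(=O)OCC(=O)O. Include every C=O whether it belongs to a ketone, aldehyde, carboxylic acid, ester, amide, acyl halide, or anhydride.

OHC: aldehyde, 1 C=O (running total 1).
CH2COOCH2: ester, 1 C=O (running total 2).
CH(CHO): aldehyde, 1 C=O (running total 3).
CH2COOCH2: ester, 1 C=O (running total 4).
CH2CONHCH2: amide, 1 C=O (running total 5).
CH2CONHCH2: amide, 1 C=O (running total 6).
CH2COOCH2: ester, 1 C=O (running total 7).
CH2COOCH2: ester, 1 C=O (running total 8).
COOH: carboxylic acid, 1 C=O (running total 9).

9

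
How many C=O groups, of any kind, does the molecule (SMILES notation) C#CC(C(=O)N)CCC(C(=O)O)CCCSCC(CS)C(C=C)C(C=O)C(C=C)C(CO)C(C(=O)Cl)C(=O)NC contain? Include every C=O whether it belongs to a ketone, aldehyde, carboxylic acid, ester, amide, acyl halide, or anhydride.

CH(CONH2): amide, 1 C=O (running total 1).
CH(COOH): carboxylic acid, 1 C=O (running total 2).
CH(CHO): aldehyde, 1 C=O (running total 3).
CH(COCl): acyl halide, 1 C=O (running total 4).
CONHCH3: amide, 1 C=O (running total 5).

5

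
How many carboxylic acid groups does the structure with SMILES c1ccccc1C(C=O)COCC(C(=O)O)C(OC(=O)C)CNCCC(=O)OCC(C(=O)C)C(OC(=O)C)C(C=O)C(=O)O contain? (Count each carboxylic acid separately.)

Working along the chain:
  C6H5: C6H5– phenyl ring → arene.
  CH(CHO): pendant –CHO: carbonyl C bonded to C and H → aldehyde.
  CH2OCH2: C–O–C with sp³ carbons on both sides and no adjacent C=O → ether.
  CH(COOH): pendant –COOH: carbonyl C bonded to C and –OH → carboxylic acid.
  CH(OCOCH3): pendant –OC(=O)CH3: an acyloxy group → ester.
  CH2NHCH2: C–N–C with sp³ carbons and no adjacent C=O → amine (secondary).
  CH2COOCH2: –C(=O)–O–C with C on the carbonyl side → ester.
  CH(COCH3): pendant –COCH3: carbonyl C bonded to two carbons → ketone.
  CH(OCOCH3): pendant –OC(=O)CH3: an acyloxy group → ester.
  CH(CHO): pendant –CHO: carbonyl C bonded to C and H → aldehyde.
  COOH: –COOH: carbonyl C bonded to –OH and C → carboxylic acid (the –OH is not a separate alcohol).
Carboxylic acid appears at: CH(COOH), COOH → 2.

2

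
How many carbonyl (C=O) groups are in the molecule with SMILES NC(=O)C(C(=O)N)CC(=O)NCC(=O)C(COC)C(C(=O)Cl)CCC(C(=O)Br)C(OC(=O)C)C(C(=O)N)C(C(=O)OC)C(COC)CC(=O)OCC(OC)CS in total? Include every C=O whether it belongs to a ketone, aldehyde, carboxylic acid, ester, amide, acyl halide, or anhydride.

10

H2NCO: amide, 1 C=O (running total 1).
CH(CONH2): amide, 1 C=O (running total 2).
CH2CONHCH2: amide, 1 C=O (running total 3).
CO: ketone, 1 C=O (running total 4).
CH(COCl): acyl halide, 1 C=O (running total 5).
CH(COBr): acyl halide, 1 C=O (running total 6).
CH(OCOCH3): ester, 1 C=O (running total 7).
CH(CONH2): amide, 1 C=O (running total 8).
CH(COOCH3): ester, 1 C=O (running total 9).
CH2COOCH2: ester, 1 C=O (running total 10).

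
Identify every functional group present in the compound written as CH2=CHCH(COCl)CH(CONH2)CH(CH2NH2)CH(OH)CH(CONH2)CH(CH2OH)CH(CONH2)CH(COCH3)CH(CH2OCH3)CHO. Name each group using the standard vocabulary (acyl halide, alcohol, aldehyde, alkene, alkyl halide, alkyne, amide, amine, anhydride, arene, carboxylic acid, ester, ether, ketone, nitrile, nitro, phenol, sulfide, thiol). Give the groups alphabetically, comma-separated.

acyl halide, alcohol, aldehyde, alkene, amide, amine, ether, ketone

Working along the chain:
  CH2=CH: C=C double bond → alkene.
  CH(COCl): pendant –C(=O)X: carbonyl C bonded to C and halogen → acyl halide.
  CH(CONH2): pendant –CONH2: carbonyl C bonded to C and N → amide.
  CH(CH2NH2): pendant –CH2NH2: N on sp³ C, no adjacent C=O → amine.
  CH(OH): –OH on an sp³ carbon → alcohol (secondary).
  CH(CONH2): pendant –CONH2: carbonyl C bonded to C and N → amide.
  CH(CH2OH): pendant –CH2OH on an sp³ backbone C → alcohol.
  CH(CONH2): pendant –CONH2: carbonyl C bonded to C and N → amide.
  CH(COCH3): pendant –COCH3: carbonyl C bonded to two carbons → ketone.
  CH(CH2OCH3): pendant –CH2OCH3: C–O–C linkage → ether.
  CHO: terminal –CHO: carbonyl C bonded to H and C → aldehyde.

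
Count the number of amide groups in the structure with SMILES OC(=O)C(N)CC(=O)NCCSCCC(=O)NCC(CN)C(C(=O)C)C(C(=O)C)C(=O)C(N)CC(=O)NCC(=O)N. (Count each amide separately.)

Taking each segment in turn:
  HOOC: –COOH: carbonyl C bonded to –OH and C → carboxylic acid (the –OH is not a separate alcohol).
  CH(NH2): –NH2 on an sp³ carbon with no adjacent C=O → amine.
  CH2CONHCH2: –C(=O)–N– linkage → amide (the N is not an amine).
  CH2SCH2: C–S–C linkage → sulfide (thioether).
  CH2CONHCH2: –C(=O)–N– linkage → amide (the N is not an amine).
  CH(CH2NH2): pendant –CH2NH2: N on sp³ C, no adjacent C=O → amine.
  CH(COCH3): pendant –COCH3: carbonyl C bonded to two carbons → ketone.
  CH(COCH3): pendant –COCH3: carbonyl C bonded to two carbons → ketone.
  CO: –C(=O)– with carbon on both sides → ketone.
  CH(NH2): –NH2 on an sp³ carbon with no adjacent C=O → amine.
  CH2CONHCH2: –C(=O)–N– linkage → amide (the N is not an amine).
  CONH2: –C(=O)NH2: carbonyl C bonded to C and to N → amide (the N is not a separate amine).
Amide appears at: CH2CONHCH2, CH2CONHCH2, CH2CONHCH2, CONH2 → 4.

4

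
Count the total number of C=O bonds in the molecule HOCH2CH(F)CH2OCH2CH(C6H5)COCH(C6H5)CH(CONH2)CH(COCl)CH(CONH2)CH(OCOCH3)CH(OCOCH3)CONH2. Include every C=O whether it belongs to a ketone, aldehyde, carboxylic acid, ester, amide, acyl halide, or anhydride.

CO: ketone, 1 C=O (running total 1).
CH(CONH2): amide, 1 C=O (running total 2).
CH(COCl): acyl halide, 1 C=O (running total 3).
CH(CONH2): amide, 1 C=O (running total 4).
CH(OCOCH3): ester, 1 C=O (running total 5).
CH(OCOCH3): ester, 1 C=O (running total 6).
CONH2: amide, 1 C=O (running total 7).

7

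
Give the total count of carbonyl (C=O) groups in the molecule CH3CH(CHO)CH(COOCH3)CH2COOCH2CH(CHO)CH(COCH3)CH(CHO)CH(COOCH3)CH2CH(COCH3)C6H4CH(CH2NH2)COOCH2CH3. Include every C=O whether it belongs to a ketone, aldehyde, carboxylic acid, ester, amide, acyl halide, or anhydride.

9

CH(CHO): aldehyde, 1 C=O (running total 1).
CH(COOCH3): ester, 1 C=O (running total 2).
CH2COOCH2: ester, 1 C=O (running total 3).
CH(CHO): aldehyde, 1 C=O (running total 4).
CH(COCH3): ketone, 1 C=O (running total 5).
CH(CHO): aldehyde, 1 C=O (running total 6).
CH(COOCH3): ester, 1 C=O (running total 7).
CH(COCH3): ketone, 1 C=O (running total 8).
COOCH2CH3: ester, 1 C=O (running total 9).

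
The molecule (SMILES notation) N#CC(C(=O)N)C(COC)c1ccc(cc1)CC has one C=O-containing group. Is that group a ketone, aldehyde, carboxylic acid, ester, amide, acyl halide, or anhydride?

amide

The carbonyl is in the CH(CONH2) segment: pendant –CONH2: carbonyl C bonded to C and N → amide.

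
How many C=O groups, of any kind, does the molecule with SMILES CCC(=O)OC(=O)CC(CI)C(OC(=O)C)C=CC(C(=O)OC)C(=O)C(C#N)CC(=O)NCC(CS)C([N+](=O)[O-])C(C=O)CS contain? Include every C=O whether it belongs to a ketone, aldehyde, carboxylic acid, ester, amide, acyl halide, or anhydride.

7

CH2CO-O-COCH2: anhydride, 2 C=O (running total 2).
CH(OCOCH3): ester, 1 C=O (running total 3).
CH(COOCH3): ester, 1 C=O (running total 4).
CO: ketone, 1 C=O (running total 5).
CH2CONHCH2: amide, 1 C=O (running total 6).
CH(CHO): aldehyde, 1 C=O (running total 7).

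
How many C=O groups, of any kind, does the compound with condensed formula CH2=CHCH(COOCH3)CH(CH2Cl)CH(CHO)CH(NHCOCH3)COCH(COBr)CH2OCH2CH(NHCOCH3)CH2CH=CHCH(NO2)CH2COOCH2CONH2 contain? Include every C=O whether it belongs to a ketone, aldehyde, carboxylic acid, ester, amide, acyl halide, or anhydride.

CH(COOCH3): ester, 1 C=O (running total 1).
CH(CHO): aldehyde, 1 C=O (running total 2).
CH(NHCOCH3): amide, 1 C=O (running total 3).
CO: ketone, 1 C=O (running total 4).
CH(COBr): acyl halide, 1 C=O (running total 5).
CH(NHCOCH3): amide, 1 C=O (running total 6).
CH2COOCH2: ester, 1 C=O (running total 7).
CONH2: amide, 1 C=O (running total 8).

8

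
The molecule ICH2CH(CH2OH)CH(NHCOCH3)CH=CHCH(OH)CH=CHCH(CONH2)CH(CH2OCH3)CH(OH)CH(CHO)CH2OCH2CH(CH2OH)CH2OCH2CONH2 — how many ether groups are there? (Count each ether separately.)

Reading the structure from left to right:
  ICH2: halogen on an sp³ carbon → alkyl halide.
  CH(CH2OH): pendant –CH2OH on an sp³ backbone C → alcohol.
  CH(NHCOCH3): pendant –NHC(=O)CH3: N bonded to a carbonyl → amide (not amine).
  CH=CH: C=C double bond → alkene.
  CH(OH): –OH on an sp³ carbon → alcohol (secondary).
  CH=CH: C=C double bond → alkene.
  CH(CONH2): pendant –CONH2: carbonyl C bonded to C and N → amide.
  CH(CH2OCH3): pendant –CH2OCH3: C–O–C linkage → ether.
  CH(OH): –OH on an sp³ carbon → alcohol (secondary).
  CH(CHO): pendant –CHO: carbonyl C bonded to C and H → aldehyde.
  CH2OCH2: C–O–C with sp³ carbons on both sides and no adjacent C=O → ether.
  CH(CH2OH): pendant –CH2OH on an sp³ backbone C → alcohol.
  CH2OCH2: C–O–C with sp³ carbons on both sides and no adjacent C=O → ether.
  CONH2: –C(=O)NH2: carbonyl C bonded to C and to N → amide (the N is not a separate amine).
Ether appears at: CH(CH2OCH3), CH2OCH2, CH2OCH2 → 3.

3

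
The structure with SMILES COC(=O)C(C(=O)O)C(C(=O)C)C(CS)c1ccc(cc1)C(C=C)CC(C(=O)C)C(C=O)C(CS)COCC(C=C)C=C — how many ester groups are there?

CH3O–C(=O)–: carbonyl C bonded to C and to –OCH3 → ester (not ketone + ether).
pendant –COOH: carbonyl C bonded to C and –OH → carboxylic acid.
pendant –COCH3: carbonyl C bonded to two carbons → ketone.
pendant –CH2SH → thiol.
para-disubstituted benzene ring → arene.
pendant –CH=CH2: C=C double bond → alkene.
pendant –COCH3: carbonyl C bonded to two carbons → ketone.
pendant –CHO: carbonyl C bonded to C and H → aldehyde.
pendant –CH2SH → thiol.
C–O–C with sp³ carbons on both sides and no adjacent C=O → ether.
pendant –CH=CH2: C=C double bond → alkene.
C=C double bond → alkene.
Ester appears at: CH3OOC → 1.

1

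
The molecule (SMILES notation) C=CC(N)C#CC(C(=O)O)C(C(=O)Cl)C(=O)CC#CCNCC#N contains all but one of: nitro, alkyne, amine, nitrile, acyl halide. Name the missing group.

acyl halide: present (CH(COCl) — pendant –C(=O)X: carbonyl C bonded to C and halogen → acyl halide).
nitrile: present (CN — –C≡N: carbon triple-bonded to nitrogen → nitrile).
alkyne: present (C≡C — C≡C triple bond → alkyne).
amine: present (CH(NH2) — –NH2 on an sp³ carbon with no adjacent C=O → amine).
nitro: no segment matches this pattern.

nitro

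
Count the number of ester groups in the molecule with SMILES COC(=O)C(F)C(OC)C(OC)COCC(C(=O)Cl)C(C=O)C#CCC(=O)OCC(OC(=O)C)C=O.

3

CH3O–C(=O)–: carbonyl C bonded to C and to –OCH3 → ester (not ketone + ether).
halogen on an sp³ carbon → alkyl halide.
pendant –OCH3: C–O–C with sp³ C, no adjacent C=O → ether.
pendant –OCH3: C–O–C with sp³ C, no adjacent C=O → ether.
C–O–C with sp³ carbons on both sides and no adjacent C=O → ether.
pendant –C(=O)X: carbonyl C bonded to C and halogen → acyl halide.
pendant –CHO: carbonyl C bonded to C and H → aldehyde.
C≡C triple bond → alkyne.
–C(=O)–O–C with C on the carbonyl side → ester.
pendant –OC(=O)CH3: an acyloxy group → ester.
terminal –CHO: carbonyl C bonded to H and C → aldehyde.
Ester appears at: CH3OOC, CH2COOCH2, CH(OCOCH3) → 3.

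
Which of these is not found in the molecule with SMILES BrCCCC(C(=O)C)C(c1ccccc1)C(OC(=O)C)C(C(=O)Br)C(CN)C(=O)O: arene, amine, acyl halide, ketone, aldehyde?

acyl halide: present (CH(COBr) — pendant –C(=O)X: carbonyl C bonded to C and halogen → acyl halide).
arene: present (CH(C6H5) — pendant –C6H5: benzene ring → arene).
ketone: present (CH(COCH3) — pendant –COCH3: carbonyl C bonded to two carbons → ketone).
amine: present (CH(CH2NH2) — pendant –CH2NH2: N on sp³ C, no adjacent C=O → amine).
aldehyde: absent. In CH(COCH3), the carbonyl carbon is bonded to two carbons, so it is a ketone, not an aldehyde. In COOH, the carbonyl carbon bears –OH, not –H, so it is a carboxylic acid.

aldehyde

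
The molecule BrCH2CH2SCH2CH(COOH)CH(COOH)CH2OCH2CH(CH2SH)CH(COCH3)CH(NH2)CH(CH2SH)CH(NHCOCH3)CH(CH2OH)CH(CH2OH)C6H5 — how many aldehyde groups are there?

Reading the structure from left to right:
  BrCH2: halogen on an sp³ carbon → alkyl halide.
  CH2SCH2: C–S–C linkage → sulfide (thioether).
  CH(COOH): pendant –COOH: carbonyl C bonded to C and –OH → carboxylic acid.
  CH(COOH): pendant –COOH: carbonyl C bonded to C and –OH → carboxylic acid.
  CH2OCH2: C–O–C with sp³ carbons on both sides and no adjacent C=O → ether.
  CH(CH2SH): pendant –CH2SH → thiol.
  CH(COCH3): pendant –COCH3: carbonyl C bonded to two carbons → ketone.
  CH(NH2): –NH2 on an sp³ carbon with no adjacent C=O → amine.
  CH(CH2SH): pendant –CH2SH → thiol.
  CH(NHCOCH3): pendant –NHC(=O)CH3: N bonded to a carbonyl → amide (not amine).
  CH(CH2OH): pendant –CH2OH on an sp³ backbone C → alcohol.
  CH(CH2OH): pendant –CH2OH on an sp³ backbone C → alcohol.
  C6H5: –C6H5 phenyl ring → arene.
No segment is a aldehyde: CH(COOH) is carboxylic acid, not aldehyde; CH(COOH) is carboxylic acid, not aldehyde; CH(COCH3) is ketone, not aldehyde. → 0.

0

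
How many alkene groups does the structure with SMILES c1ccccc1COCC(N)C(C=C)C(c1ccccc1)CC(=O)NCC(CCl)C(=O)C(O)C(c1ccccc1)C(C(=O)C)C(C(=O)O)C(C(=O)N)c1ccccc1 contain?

Working along the chain:
  C6H5: C6H5– phenyl ring → arene.
  CH2OCH2: C–O–C with sp³ carbons on both sides and no adjacent C=O → ether.
  CH(NH2): –NH2 on an sp³ carbon with no adjacent C=O → amine.
  CH(CH=CH2): pendant –CH=CH2: C=C double bond → alkene.
  CH(C6H5): pendant –C6H5: benzene ring → arene.
  CH2CONHCH2: –C(=O)–N– linkage → amide (the N is not an amine).
  CH(CH2Cl): pendant –CH2X: halogen on sp³ carbon → alkyl halide.
  CO: –C(=O)– with carbon on both sides → ketone.
  CH(OH): –OH on an sp³ carbon → alcohol (secondary).
  CH(C6H5): pendant –C6H5: benzene ring → arene.
  CH(COCH3): pendant –COCH3: carbonyl C bonded to two carbons → ketone.
  CH(COOH): pendant –COOH: carbonyl C bonded to C and –OH → carboxylic acid.
  CH(CONH2): pendant –CONH2: carbonyl C bonded to C and N → amide.
  C6H5: –C6H5 phenyl ring → arene.
Alkene appears at: CH(CH=CH2) → 1.

1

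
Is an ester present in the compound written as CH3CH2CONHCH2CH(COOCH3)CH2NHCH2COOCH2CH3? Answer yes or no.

yes

Working along the chain:
  CH2CONHCH2: –C(=O)–N– linkage → amide (the N is not an amine).
  CH(COOCH3): pendant –COOCH3: carbonyl C bonded to C and –OCH3 → ester.
  CH2NHCH2: C–N–C with sp³ carbons and no adjacent C=O → amine (secondary).
  COOCH2CH3: –C(=O)OCH2CH3: carbonyl C bonded to C and to –OEt → ester.
The CH(COOCH3) segment supplies the ester: pendant –COOCH3: carbonyl C bonded to C and –OCH3 → ester.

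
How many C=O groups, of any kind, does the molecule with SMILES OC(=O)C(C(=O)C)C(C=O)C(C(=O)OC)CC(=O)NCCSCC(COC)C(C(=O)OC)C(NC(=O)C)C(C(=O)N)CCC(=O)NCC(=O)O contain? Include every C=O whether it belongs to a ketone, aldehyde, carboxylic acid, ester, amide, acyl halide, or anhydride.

10

HOOC: carboxylic acid, 1 C=O (running total 1).
CH(COCH3): ketone, 1 C=O (running total 2).
CH(CHO): aldehyde, 1 C=O (running total 3).
CH(COOCH3): ester, 1 C=O (running total 4).
CH2CONHCH2: amide, 1 C=O (running total 5).
CH(COOCH3): ester, 1 C=O (running total 6).
CH(NHCOCH3): amide, 1 C=O (running total 7).
CH(CONH2): amide, 1 C=O (running total 8).
CH2CONHCH2: amide, 1 C=O (running total 9).
COOH: carboxylic acid, 1 C=O (running total 10).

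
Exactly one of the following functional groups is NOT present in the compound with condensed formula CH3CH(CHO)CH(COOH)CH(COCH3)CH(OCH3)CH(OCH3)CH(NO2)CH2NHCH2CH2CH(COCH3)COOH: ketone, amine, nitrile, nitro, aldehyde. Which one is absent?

nitrile

aldehyde: present (CH(CHO) — pendant –CHO: carbonyl C bonded to C and H → aldehyde).
nitro: present (CH(NO2) — –NO2 on an sp³ carbon → nitro (the N=O is not a carbonyl)).
amine: present (CH2NHCH2 — C–N–C with sp³ carbons and no adjacent C=O → amine (secondary)).
ketone: present (CH(COCH3) — pendant –COCH3: carbonyl C bonded to two carbons → ketone).
nitrile: no segment matches this pattern.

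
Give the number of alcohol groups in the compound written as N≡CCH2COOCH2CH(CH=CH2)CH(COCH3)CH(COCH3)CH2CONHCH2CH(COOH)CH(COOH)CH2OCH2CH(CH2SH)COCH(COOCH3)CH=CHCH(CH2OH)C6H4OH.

Working along the chain:
  N≡C: N≡C–: carbon triple-bonded to nitrogen → nitrile.
  CH2COOCH2: –C(=O)–O–C with C on the carbonyl side → ester.
  CH(CH=CH2): pendant –CH=CH2: C=C double bond → alkene.
  CH(COCH3): pendant –COCH3: carbonyl C bonded to two carbons → ketone.
  CH(COCH3): pendant –COCH3: carbonyl C bonded to two carbons → ketone.
  CH2CONHCH2: –C(=O)–N– linkage → amide (the N is not an amine).
  CH(COOH): pendant –COOH: carbonyl C bonded to C and –OH → carboxylic acid.
  CH(COOH): pendant –COOH: carbonyl C bonded to C and –OH → carboxylic acid.
  CH2OCH2: C–O–C with sp³ carbons on both sides and no adjacent C=O → ether.
  CH(CH2SH): pendant –CH2SH → thiol.
  CO: –C(=O)– with carbon on both sides → ketone.
  CH(COOCH3): pendant –COOCH3: carbonyl C bonded to C and –OCH3 → ester.
  CH=CH: C=C double bond → alkene.
  CH(CH2OH): pendant –CH2OH on an sp³ backbone C → alcohol.
  C6H4OH: –OH attached directly to an aromatic ring → phenol (not alcohol); the ring itself is an arene.
Alcohol appears at: CH(CH2OH) → 1.

1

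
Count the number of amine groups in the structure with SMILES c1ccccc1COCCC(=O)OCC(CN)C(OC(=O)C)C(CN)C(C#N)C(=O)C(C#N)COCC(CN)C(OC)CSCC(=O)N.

3

Working along the chain:
  C6H5: C6H5– phenyl ring → arene.
  CH2OCH2: C–O–C with sp³ carbons on both sides and no adjacent C=O → ether.
  CH2COOCH2: –C(=O)–O–C with C on the carbonyl side → ester.
  CH(CH2NH2): pendant –CH2NH2: N on sp³ C, no adjacent C=O → amine.
  CH(OCOCH3): pendant –OC(=O)CH3: an acyloxy group → ester.
  CH(CH2NH2): pendant –CH2NH2: N on sp³ C, no adjacent C=O → amine.
  CH(CN): pendant –C≡N: nitrile.
  CO: –C(=O)– with carbon on both sides → ketone.
  CH(CN): pendant –C≡N: nitrile.
  CH2OCH2: C–O–C with sp³ carbons on both sides and no adjacent C=O → ether.
  CH(CH2NH2): pendant –CH2NH2: N on sp³ C, no adjacent C=O → amine.
  CH(OCH3): pendant –OCH3: C–O–C with sp³ C, no adjacent C=O → ether.
  CH2SCH2: C–S–C linkage → sulfide (thioether).
  CONH2: –C(=O)NH2: carbonyl C bonded to C and to N → amide (the N is not a separate amine).
Amine appears at: CH(CH2NH2), CH(CH2NH2), CH(CH2NH2) → 3.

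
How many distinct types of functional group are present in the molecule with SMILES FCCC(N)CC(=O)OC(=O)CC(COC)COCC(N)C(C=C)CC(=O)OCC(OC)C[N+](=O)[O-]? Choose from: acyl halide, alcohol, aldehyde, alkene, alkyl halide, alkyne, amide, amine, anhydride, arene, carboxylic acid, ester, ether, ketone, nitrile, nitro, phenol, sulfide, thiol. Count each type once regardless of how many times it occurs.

Taking each segment in turn:
  FCH2: halogen on an sp³ carbon → alkyl halide.
  CH(NH2): –NH2 on an sp³ carbon with no adjacent C=O → amine.
  CH2CO-O-COCH2: two acyl groups sharing one oxygen, –C(=O)–O–C(=O)– → anhydride.
  CH(CH2OCH3): pendant –CH2OCH3: C–O–C linkage → ether.
  CH2OCH2: C–O–C with sp³ carbons on both sides and no adjacent C=O → ether.
  CH(NH2): –NH2 on an sp³ carbon with no adjacent C=O → amine.
  CH(CH=CH2): pendant –CH=CH2: C=C double bond → alkene.
  CH2COOCH2: –C(=O)–O–C with C on the carbonyl side → ester.
  CH(OCH3): pendant –OCH3: C–O–C with sp³ C, no adjacent C=O → ether.
  CH2NO2: –NO2 on carbon → nitro group.
Distinct types present: alkene, alkyl halide, amine, anhydride, ester, ether, nitro.

7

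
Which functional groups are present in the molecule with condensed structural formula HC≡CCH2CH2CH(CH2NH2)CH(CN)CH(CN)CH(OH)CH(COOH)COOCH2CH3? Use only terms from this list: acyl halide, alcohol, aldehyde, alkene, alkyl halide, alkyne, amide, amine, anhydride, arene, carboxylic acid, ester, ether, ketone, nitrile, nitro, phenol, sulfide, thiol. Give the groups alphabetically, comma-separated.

Taking each segment in turn:
  HC≡C: C≡C triple bond → alkyne.
  CH(CH2NH2): pendant –CH2NH2: N on sp³ C, no adjacent C=O → amine.
  CH(CN): pendant –C≡N: nitrile.
  CH(CN): pendant –C≡N: nitrile.
  CH(OH): –OH on an sp³ carbon → alcohol (secondary).
  CH(COOH): pendant –COOH: carbonyl C bonded to C and –OH → carboxylic acid.
  COOCH2CH3: –C(=O)OCH2CH3: carbonyl C bonded to C and to –OEt → ester.

alcohol, alkyne, amine, carboxylic acid, ester, nitrile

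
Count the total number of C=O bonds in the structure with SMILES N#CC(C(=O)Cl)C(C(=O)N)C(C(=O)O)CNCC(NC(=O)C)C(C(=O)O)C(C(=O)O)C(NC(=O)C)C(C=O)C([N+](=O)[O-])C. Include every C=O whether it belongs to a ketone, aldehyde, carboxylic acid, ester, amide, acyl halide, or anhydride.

CH(COCl): acyl halide, 1 C=O (running total 1).
CH(CONH2): amide, 1 C=O (running total 2).
CH(COOH): carboxylic acid, 1 C=O (running total 3).
CH(NHCOCH3): amide, 1 C=O (running total 4).
CH(COOH): carboxylic acid, 1 C=O (running total 5).
CH(COOH): carboxylic acid, 1 C=O (running total 6).
CH(NHCOCH3): amide, 1 C=O (running total 7).
CH(CHO): aldehyde, 1 C=O (running total 8).

8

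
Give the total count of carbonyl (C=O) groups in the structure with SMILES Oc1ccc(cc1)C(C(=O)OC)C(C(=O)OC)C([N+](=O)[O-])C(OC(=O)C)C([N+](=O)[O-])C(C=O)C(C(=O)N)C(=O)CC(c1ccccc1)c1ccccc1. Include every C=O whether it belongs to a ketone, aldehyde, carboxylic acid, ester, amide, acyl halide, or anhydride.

6

CH(COOCH3): ester, 1 C=O (running total 1).
CH(COOCH3): ester, 1 C=O (running total 2).
CH(OCOCH3): ester, 1 C=O (running total 3).
CH(CHO): aldehyde, 1 C=O (running total 4).
CH(CONH2): amide, 1 C=O (running total 5).
CO: ketone, 1 C=O (running total 6).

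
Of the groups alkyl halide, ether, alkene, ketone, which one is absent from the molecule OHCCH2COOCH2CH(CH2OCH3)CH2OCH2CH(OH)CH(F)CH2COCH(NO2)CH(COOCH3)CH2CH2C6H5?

ether: present (CH(CH2OCH3) — pendant –CH2OCH3: C–O–C linkage → ether).
ketone: present (CO — –C(=O)– with carbon on both sides → ketone).
alkyl halide: present (CH(F) — halogen on an sp³ carbon → alkyl halide).
alkene: absent. In C6H5, the C=C units are part of an aromatic ring, which is an arene, not an isolated alkene.

alkene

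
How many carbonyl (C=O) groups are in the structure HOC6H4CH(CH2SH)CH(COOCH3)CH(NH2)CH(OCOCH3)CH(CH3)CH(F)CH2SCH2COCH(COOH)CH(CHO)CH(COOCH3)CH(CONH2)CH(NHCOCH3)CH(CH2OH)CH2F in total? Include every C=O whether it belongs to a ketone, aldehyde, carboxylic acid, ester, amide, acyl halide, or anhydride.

CH(COOCH3): ester, 1 C=O (running total 1).
CH(OCOCH3): ester, 1 C=O (running total 2).
CO: ketone, 1 C=O (running total 3).
CH(COOH): carboxylic acid, 1 C=O (running total 4).
CH(CHO): aldehyde, 1 C=O (running total 5).
CH(COOCH3): ester, 1 C=O (running total 6).
CH(CONH2): amide, 1 C=O (running total 7).
CH(NHCOCH3): amide, 1 C=O (running total 8).

8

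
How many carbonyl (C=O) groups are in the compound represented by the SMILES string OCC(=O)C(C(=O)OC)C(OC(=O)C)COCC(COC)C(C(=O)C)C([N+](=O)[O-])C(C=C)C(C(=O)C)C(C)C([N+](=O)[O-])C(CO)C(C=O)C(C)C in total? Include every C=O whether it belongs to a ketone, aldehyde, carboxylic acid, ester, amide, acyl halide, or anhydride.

CO: ketone, 1 C=O (running total 1).
CH(COOCH3): ester, 1 C=O (running total 2).
CH(OCOCH3): ester, 1 C=O (running total 3).
CH(COCH3): ketone, 1 C=O (running total 4).
CH(COCH3): ketone, 1 C=O (running total 5).
CH(CHO): aldehyde, 1 C=O (running total 6).

6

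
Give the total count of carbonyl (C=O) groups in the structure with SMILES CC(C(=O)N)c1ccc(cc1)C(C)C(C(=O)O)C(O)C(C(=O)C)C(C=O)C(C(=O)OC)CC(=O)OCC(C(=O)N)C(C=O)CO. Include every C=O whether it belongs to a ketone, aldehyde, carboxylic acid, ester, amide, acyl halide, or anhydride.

CH(CONH2): amide, 1 C=O (running total 1).
CH(COOH): carboxylic acid, 1 C=O (running total 2).
CH(COCH3): ketone, 1 C=O (running total 3).
CH(CHO): aldehyde, 1 C=O (running total 4).
CH(COOCH3): ester, 1 C=O (running total 5).
CH2COOCH2: ester, 1 C=O (running total 6).
CH(CONH2): amide, 1 C=O (running total 7).
CH(CHO): aldehyde, 1 C=O (running total 8).

8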